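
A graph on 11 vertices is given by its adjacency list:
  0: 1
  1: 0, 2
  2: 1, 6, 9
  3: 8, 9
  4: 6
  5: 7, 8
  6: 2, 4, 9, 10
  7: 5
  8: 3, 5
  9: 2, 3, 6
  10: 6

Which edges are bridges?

0-1, 1-2, 10-6, 3-8, 3-9, 4-6, 5-7, 5-8

The edges on the cycle 6-9-2-6 are not bridges since each lies on that cycle.
But removing 2-1 disconnects 2 from 1; removing 1-0 disconnects 1 from 0; removing 5-8 disconnects 5 from 8; removing 6-4 disconnects 6 from 4 — these are bridges.
In total 8 edges are bridges.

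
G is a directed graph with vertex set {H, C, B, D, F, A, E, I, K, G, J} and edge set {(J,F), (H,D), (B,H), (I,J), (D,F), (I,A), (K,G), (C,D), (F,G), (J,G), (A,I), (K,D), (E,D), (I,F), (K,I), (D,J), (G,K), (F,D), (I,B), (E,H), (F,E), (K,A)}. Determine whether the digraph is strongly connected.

There is no directed path from E to C, so the graph is not strongly connected.

No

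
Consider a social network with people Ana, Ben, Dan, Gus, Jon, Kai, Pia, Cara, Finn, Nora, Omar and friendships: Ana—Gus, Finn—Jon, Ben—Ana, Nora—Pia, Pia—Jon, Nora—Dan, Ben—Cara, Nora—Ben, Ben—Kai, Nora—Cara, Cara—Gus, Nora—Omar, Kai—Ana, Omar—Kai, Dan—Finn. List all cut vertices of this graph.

Removing Nora increases the component count from 1 to 2, so Nora is a cut vertex.
By contrast removing Cara leaves 1 component; it is not a cut vertex. No other vertex is a cut vertex either.

Nora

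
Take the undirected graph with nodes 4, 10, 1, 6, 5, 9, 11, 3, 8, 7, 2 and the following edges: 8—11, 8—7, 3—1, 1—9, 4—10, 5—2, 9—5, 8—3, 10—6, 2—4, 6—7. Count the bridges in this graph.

The edges on the cycle 8-3-1-9-5-2-4-10-6-7-8 are not bridges since each lies on that cycle.
But removing 8—11 disconnects 8 from 11 — this is a bridge.

1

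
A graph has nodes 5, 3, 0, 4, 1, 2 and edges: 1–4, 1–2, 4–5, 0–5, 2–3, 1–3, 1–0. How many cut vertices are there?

1

Removing 1 increases the component count from 1 to 2, so 1 is a cut vertex.
By contrast removing 4 leaves 1 component; it is not a cut vertex. No other vertex is a cut vertex either.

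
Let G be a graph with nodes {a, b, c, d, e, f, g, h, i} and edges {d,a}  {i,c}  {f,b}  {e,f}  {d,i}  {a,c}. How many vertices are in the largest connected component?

h is isolated — a component by itself.
g is isolated — a component by itself.
Starting from b we can reach b, e, f. That is one component of size 3.
Starting from a we can reach a, c, d, i. That is one component of size 4.
The largest has 4 vertices.

4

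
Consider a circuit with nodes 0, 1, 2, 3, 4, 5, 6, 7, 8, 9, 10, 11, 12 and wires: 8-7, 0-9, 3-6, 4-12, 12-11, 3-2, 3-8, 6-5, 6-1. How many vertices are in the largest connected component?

10 is isolated — a component by itself.
Starting from 0 we can reach 0, 9. That is one component of size 2.
Starting from 4 we can reach 4, 11, 12. That is one component of size 3.
Starting from 1 we can reach 1, 2, 3, 5, 6, 7, 8. That is one component of size 7.
The largest has 7 vertices.

7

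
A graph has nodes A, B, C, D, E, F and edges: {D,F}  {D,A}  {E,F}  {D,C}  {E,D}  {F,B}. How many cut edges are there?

The edges on the cycle E-D-F-E are not bridges since each lies on that cycle.
But removing D - C disconnects D from C; removing D - A disconnects D from A; removing F - B disconnects F from B — these are bridges.
That makes 3 bridges.

3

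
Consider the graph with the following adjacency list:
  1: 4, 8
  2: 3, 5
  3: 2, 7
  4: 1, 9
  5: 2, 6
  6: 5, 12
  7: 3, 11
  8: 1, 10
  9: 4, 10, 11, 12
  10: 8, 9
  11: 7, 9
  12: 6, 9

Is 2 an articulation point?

No

Deleting 2 leaves 1 component (was 1) (its neighbors 3, 5 remain connected to each other), so 2 is not a cut vertex.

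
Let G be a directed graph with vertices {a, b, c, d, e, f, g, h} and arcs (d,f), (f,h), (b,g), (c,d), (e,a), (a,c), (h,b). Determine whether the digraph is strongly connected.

There is no directed path from h to e, so the graph is not strongly connected.

No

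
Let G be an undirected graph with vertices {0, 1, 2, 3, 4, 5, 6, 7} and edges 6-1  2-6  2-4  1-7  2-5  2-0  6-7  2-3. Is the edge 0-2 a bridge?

Removing 0-2 leaves no path between 0 and 2: the component count goes from 1 to 2. So it is a bridge.

Yes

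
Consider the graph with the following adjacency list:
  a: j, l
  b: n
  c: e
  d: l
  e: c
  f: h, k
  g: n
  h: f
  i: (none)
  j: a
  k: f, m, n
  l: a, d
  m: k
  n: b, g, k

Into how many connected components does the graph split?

4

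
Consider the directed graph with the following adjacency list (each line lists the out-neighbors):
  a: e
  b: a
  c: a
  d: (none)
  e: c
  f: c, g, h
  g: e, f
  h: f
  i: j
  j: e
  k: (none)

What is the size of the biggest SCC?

3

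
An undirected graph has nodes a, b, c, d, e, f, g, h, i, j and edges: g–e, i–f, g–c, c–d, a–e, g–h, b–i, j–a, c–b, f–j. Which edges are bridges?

The edges on the cycle g-c-b-i-f-j-a-e-g are not bridges since each lies on that cycle.
But removing c–d disconnects c from d; removing g–h disconnects g from h — these are bridges.

c-d, g-h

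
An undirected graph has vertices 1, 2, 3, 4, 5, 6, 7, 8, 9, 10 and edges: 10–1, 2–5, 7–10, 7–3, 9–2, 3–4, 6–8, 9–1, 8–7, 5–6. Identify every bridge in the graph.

The edges on the cycle 9-2-5-6-8-7-10-1-9 are not bridges since each lies on that cycle.
But removing 3–7 disconnects 3 from 7; removing 3–4 disconnects 3 from 4 — these are bridges.

3-4, 3-7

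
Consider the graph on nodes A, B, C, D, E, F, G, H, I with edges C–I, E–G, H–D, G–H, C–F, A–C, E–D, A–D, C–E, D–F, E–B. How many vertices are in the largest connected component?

9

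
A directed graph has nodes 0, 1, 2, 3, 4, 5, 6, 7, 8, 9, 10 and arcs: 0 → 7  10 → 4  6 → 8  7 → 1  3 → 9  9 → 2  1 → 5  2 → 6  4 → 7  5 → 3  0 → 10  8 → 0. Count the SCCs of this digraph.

{0, 1, 2, 3, 4, 5, 6, 7, 8, 9, 10} are all mutually reachable — one SCC of size 11.
That gives 1 strongly connected component.

1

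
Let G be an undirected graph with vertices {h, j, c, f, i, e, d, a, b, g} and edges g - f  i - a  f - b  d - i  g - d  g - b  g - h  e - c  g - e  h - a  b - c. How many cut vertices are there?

1

Removing g increases the component count from 2 to 3, so g is a cut vertex.
By contrast removing b leaves 2 components; it is not a cut vertex. No other vertex is a cut vertex either.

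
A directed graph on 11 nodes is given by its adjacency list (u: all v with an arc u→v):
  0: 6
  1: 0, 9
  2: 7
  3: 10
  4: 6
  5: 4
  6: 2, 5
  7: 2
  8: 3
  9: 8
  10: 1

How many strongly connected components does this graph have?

{1, 3, 8, 9, 10} are all mutually reachable — one SCC of size 5.
{4, 5, 6} are all mutually reachable — one SCC of size 3.
{2, 7} are all mutually reachable — one SCC of size 2.
{0} is an SCC by itself.
That gives 4 strongly connected components.

4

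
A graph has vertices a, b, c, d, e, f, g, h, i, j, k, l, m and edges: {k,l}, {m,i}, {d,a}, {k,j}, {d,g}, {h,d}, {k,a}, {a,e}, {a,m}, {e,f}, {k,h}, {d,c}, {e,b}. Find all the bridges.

a-e, a-m, b-e, c-d, d-g, e-f, i-m, j-k, k-l

The edges on the cycle k-h-d-a-k are not bridges since each lies on that cycle.
But removing a-e disconnects a from e; removing g-d disconnects g from d; removing f-e disconnects f from e; removing a-m disconnects a from m — these are bridges.
In total 9 edges are bridges.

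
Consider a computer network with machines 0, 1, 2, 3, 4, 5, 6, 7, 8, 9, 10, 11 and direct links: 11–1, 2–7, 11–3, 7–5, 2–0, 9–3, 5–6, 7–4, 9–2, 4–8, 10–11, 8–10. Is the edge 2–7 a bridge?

After removing 2–7, the path 2-9-3-11-10-8-4-7 still connects them, so the edge is not a bridge.

No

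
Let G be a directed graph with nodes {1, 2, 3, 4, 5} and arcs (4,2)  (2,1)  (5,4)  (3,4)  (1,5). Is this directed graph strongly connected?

No

There is no directed path from 4 to 3, so the graph is not strongly connected.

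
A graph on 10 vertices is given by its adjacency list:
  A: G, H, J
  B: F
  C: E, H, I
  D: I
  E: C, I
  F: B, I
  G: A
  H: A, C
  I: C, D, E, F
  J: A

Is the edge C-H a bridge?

Yes

Removing C-H leaves no path between C and H: the component count goes from 1 to 2. So it is a bridge.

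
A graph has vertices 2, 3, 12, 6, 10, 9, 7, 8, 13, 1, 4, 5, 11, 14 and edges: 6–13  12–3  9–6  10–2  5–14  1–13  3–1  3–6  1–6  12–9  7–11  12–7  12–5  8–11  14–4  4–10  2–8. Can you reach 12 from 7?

Yes

From 7 we can reach 1, 2, 3, 4, 5, 6, 7, 8, 9, 10, 11, 12, 13, 14, which includes 12.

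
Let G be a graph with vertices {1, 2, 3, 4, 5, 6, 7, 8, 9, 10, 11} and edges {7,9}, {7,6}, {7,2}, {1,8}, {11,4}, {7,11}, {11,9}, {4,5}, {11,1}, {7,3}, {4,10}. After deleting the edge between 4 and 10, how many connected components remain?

2

Before removal there is 1 component.
4-10 is a bridge — removing it separates 4's side from 10's side.
After removal: 2 components.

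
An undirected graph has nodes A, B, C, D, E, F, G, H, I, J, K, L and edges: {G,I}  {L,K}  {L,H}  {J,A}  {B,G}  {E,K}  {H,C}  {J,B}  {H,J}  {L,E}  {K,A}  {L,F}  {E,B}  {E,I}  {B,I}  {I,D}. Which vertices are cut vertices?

Removing H increases the component count from 1 to 2, so H is a cut vertex.
Removing I increases the component count from 1 to 2, so I is a cut vertex.
Removing L increases the component count from 1 to 2, so L is a cut vertex.
By contrast removing E leaves 1 component; it is not a cut vertex. No other vertex is a cut vertex either.

H, I, L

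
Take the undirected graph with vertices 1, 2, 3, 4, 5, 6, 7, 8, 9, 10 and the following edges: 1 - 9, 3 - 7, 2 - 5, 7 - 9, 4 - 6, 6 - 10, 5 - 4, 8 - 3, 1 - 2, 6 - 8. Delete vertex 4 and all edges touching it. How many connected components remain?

With 4 gone, the remaining components are: {1, 2, 3, 5, 6, 7, 8, 9, 10}.
That is 1 component.

1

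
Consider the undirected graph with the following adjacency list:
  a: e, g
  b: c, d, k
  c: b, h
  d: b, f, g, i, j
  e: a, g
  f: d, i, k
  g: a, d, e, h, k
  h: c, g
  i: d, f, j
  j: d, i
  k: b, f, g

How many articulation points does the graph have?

Removing g increases the component count from 1 to 2, so g is a cut vertex.
By contrast removing h leaves 1 component; it is not a cut vertex. No other vertex is a cut vertex either.

1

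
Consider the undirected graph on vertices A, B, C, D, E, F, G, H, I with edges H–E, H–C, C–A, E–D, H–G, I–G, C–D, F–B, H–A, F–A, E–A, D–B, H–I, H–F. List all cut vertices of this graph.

H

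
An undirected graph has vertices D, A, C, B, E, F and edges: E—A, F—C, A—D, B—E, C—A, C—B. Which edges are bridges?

The edges on the cycle C-B-E-A-C are not bridges since each lies on that cycle.
But removing D—A disconnects D from A; removing F—C disconnects F from C — these are bridges.

A-D, C-F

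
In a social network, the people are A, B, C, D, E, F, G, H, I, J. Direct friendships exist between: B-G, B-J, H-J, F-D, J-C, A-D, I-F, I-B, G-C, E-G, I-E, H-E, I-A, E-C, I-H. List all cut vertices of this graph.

Removing I increases the component count from 1 to 2, so I is a cut vertex.
By contrast removing A leaves 1 component; it is not a cut vertex. No other vertex is a cut vertex either.

I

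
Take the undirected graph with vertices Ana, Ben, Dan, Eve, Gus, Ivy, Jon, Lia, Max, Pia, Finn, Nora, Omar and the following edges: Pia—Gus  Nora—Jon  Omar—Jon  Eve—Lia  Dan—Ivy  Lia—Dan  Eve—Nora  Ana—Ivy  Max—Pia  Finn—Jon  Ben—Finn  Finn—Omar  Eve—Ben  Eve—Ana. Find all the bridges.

The edges on the cycle Eve-Lia-Dan-Ivy-Ana-Eve are not bridges since each lies on that cycle.
But removing Max—Pia disconnects Max from Pia; removing Pia—Gus disconnects Pia from Gus — these are bridges.

Gus-Pia, Max-Pia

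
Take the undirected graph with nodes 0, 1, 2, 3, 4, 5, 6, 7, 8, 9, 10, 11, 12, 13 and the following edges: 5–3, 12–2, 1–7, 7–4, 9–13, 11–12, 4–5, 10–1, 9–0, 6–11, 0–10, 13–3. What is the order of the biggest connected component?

9

8 is isolated — a component by itself.
Starting from 2 we can reach 2, 6, 11, 12. That is one component of size 4.
Starting from 0 we can reach 0, 1, 3, 4, 5, 7, 9, 10, 13. That is one component of size 9.
The largest has 9 vertices.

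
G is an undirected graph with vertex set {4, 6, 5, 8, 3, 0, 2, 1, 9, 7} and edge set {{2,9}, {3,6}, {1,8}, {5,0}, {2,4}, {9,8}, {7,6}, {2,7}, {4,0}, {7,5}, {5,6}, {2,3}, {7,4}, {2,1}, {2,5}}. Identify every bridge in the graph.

none

The edges on the cycle 2-1-8-9-2 are not bridges since each lies on that cycle.
Every edge lies on some cycle, so there are no bridges.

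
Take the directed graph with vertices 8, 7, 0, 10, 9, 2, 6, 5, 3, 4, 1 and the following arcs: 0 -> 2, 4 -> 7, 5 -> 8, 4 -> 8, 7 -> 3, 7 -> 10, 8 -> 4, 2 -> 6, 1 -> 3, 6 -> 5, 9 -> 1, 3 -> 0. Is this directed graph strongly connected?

No

There is no directed path from 8 to 9, so the graph is not strongly connected.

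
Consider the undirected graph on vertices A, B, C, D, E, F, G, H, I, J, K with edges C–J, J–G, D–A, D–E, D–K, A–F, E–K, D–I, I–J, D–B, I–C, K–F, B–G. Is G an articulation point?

Deleting G leaves 2 components (was 2), so G is not a cut vertex.

No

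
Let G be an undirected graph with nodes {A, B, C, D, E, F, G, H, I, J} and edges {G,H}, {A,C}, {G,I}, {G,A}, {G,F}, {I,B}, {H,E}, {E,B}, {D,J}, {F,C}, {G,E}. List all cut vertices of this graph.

Removing G increases the component count from 2 to 3, so G is a cut vertex.
By contrast removing C leaves 2 components; it is not a cut vertex. No other vertex is a cut vertex either.

G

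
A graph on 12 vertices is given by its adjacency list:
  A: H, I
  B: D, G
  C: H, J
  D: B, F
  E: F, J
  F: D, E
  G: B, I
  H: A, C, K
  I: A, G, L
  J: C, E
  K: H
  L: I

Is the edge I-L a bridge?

Removing I-L leaves no path between I and L: the component count goes from 1 to 2. So it is a bridge.

Yes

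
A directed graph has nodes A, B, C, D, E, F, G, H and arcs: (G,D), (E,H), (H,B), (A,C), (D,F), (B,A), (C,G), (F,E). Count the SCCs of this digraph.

1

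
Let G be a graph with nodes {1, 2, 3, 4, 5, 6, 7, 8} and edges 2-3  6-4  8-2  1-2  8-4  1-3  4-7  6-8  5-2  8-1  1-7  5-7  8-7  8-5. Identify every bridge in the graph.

none

The edges on the cycle 8-1-3-2-5-8 are not bridges since each lies on that cycle.
Every edge lies on some cycle, so there are no bridges.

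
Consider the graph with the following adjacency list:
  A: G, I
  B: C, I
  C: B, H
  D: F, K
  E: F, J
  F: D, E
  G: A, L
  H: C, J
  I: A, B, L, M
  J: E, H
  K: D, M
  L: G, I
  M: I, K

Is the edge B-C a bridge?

No

After removing B-C, the path B-I-M-K-D-F-E-J-H-C still connects them, so the edge is not a bridge.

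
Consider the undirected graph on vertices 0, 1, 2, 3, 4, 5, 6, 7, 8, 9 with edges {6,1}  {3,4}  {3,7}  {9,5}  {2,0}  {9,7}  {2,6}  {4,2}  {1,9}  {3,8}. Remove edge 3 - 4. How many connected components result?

1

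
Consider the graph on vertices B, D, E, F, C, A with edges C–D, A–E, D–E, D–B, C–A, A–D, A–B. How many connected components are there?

2

F is isolated — a component by itself.
Starting from A we can reach A, B, C, D, E. That is one component of size 5.
Total: 2 components.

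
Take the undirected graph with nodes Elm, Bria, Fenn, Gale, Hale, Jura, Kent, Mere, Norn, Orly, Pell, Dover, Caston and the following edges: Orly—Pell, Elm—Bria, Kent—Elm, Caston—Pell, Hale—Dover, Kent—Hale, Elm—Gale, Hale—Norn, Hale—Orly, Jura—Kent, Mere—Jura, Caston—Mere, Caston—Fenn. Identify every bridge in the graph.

The edges on the cycle Caston-Mere-Jura-Kent-Hale-Orly-Pell-Caston are not bridges since each lies on that cycle.
But removing Gale—Elm disconnects Gale from Elm; removing Bria—Elm disconnects Bria from Elm; removing Kent—Elm disconnects Kent from Elm; removing Norn—Hale disconnects Norn from Hale — these are bridges.
In total 6 edges are bridges.

Bria-Elm, Caston-Fenn, Dover-Hale, Elm-Gale, Elm-Kent, Hale-Norn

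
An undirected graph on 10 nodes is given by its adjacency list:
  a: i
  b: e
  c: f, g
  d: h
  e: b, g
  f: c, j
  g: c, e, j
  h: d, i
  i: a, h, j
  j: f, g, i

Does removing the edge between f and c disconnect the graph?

After removing f-c, the path f-j-g-c still connects them, so the edge is not a bridge.

No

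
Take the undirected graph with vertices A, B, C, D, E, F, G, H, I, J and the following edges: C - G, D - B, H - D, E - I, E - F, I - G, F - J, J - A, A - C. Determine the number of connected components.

Starting from B we can reach B, D, H. That is one component of size 3.
Starting from A we can reach A, C, E, F, G, I, J. That is one component of size 7.
Total: 2 components.

2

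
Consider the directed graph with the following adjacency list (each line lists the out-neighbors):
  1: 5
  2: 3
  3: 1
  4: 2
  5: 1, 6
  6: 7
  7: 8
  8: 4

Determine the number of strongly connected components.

{1, 2, 3, 4, 5, 6, 7, 8} are all mutually reachable — one SCC of size 8.
That gives 1 strongly connected component.

1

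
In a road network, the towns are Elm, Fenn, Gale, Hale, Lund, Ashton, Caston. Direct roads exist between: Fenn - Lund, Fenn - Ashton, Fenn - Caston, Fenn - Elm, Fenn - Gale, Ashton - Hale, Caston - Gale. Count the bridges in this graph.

The edges on the cycle Fenn-Caston-Gale-Fenn are not bridges since each lies on that cycle.
But removing Ashton - Hale disconnects Ashton from Hale; removing Fenn - Elm disconnects Fenn from Elm; removing Fenn - Lund disconnects Fenn from Lund; removing Fenn - Ashton disconnects Fenn from Ashton — these are bridges.
That makes 4 bridges.

4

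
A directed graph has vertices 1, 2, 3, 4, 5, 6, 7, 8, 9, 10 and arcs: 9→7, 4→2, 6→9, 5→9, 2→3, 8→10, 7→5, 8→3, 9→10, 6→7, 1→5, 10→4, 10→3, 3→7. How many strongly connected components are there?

4

{2, 3, 4, 5, 7, 9, 10} are all mutually reachable — one SCC of size 7.
{1} is an SCC by itself.
{8} is an SCC by itself.
{6} is an SCC by itself.
That gives 4 strongly connected components.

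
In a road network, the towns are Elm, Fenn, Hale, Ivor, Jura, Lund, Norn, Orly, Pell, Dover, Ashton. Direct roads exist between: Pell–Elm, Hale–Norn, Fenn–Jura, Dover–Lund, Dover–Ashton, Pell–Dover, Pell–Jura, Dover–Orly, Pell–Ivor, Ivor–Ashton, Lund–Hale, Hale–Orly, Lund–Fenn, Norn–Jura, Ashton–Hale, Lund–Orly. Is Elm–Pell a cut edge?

Removing Elm–Pell leaves no path between Elm and Pell: the component count goes from 1 to 2. So it is a bridge.

Yes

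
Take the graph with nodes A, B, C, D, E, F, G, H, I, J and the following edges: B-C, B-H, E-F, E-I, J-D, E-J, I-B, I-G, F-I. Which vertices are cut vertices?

Removing B increases the component count from 2 to 4, so B is a cut vertex.
Removing E increases the component count from 2 to 3, so E is a cut vertex.
Removing I increases the component count from 2 to 4, so I is a cut vertex.
Likewise J is a cut vertex.
By contrast removing F leaves 2 components; it is not a cut vertex. No other vertex is a cut vertex either.

B, E, I, J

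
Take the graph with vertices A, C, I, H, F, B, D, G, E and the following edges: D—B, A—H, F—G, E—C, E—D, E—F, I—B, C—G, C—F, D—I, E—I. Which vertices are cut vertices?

Removing E increases the component count from 2 to 3, so E is a cut vertex.
By contrast removing D leaves 2 components; it is not a cut vertex. No other vertex is a cut vertex either.

E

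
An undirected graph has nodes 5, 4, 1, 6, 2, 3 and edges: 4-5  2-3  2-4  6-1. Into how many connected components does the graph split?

2

Starting from 1 we can reach 1, 6. That is one component of size 2.
Starting from 2 we can reach 2, 3, 4, 5. That is one component of size 4.
Total: 2 components.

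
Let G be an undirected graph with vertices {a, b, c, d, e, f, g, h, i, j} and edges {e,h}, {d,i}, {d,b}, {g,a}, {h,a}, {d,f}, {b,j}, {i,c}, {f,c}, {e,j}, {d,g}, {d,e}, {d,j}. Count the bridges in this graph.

0

The edges on the cycle d-f-c-i-d are not bridges since each lies on that cycle.
Every edge lies on some cycle, so there are no bridges.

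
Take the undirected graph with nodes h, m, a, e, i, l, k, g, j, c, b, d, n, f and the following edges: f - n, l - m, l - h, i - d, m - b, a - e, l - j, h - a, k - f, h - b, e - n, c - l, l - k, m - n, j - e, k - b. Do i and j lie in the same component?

No

The component containing i is {d, i}, and j is not in it.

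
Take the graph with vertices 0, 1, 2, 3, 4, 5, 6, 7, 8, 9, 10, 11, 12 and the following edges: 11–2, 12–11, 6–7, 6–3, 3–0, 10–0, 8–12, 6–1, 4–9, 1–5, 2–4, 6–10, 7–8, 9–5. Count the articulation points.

Removing 6 increases the component count from 1 to 2, so 6 is a cut vertex.
By contrast removing 7 leaves 1 component; it is not a cut vertex. No other vertex is a cut vertex either.

1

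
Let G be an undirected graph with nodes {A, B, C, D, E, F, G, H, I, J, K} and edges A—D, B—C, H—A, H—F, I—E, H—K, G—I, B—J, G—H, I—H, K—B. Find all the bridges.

A-D, A-H, B-C, B-J, B-K, E-I, F-H, H-K

The edges on the cycle G-I-H-G are not bridges since each lies on that cycle.
But removing H—F disconnects H from F; removing J—B disconnects J from B; removing H—A disconnects H from A; removing C—B disconnects C from B — these are bridges.
In total 8 edges are bridges.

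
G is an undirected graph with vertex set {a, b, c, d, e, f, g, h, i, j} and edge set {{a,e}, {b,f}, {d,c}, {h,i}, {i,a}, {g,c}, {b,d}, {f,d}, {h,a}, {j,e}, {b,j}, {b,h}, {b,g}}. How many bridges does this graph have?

0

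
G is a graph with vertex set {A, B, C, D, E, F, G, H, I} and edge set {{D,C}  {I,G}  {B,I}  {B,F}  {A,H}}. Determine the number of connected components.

E is isolated — a component by itself.
Starting from C we can reach C, D. That is one component of size 2.
Starting from A we can reach A, H. That is one component of size 2.
Starting from B we can reach B, F, G, I. That is one component of size 4.
Total: 4 components.

4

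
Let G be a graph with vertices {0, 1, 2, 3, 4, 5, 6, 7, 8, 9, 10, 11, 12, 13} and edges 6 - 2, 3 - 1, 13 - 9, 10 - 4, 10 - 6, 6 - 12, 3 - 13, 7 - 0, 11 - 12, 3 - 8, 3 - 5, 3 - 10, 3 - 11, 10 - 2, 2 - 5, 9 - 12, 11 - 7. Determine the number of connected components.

Starting from 0 we can reach 0, 1, 2, 3, 4, 5, 6, 7, 8, 9, 10, 11, 12, 13. That is one component of size 14.
Total: 1 component.

1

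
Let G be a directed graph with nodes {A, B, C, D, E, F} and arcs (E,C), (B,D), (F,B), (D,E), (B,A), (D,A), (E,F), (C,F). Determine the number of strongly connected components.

{B, C, D, E, F} are all mutually reachable — one SCC of size 5.
{A} is an SCC by itself.
That gives 2 strongly connected components.

2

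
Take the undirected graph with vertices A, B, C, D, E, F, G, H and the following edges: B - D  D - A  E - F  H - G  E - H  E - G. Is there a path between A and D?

Yes

From A we can reach A, B, D, which includes D.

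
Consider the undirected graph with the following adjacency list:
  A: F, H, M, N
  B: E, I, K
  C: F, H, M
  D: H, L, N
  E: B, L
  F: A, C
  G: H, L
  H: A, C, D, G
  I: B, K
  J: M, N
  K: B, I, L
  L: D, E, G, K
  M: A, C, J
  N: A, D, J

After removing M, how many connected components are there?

1

With M gone, the remaining components are: {A, B, C, D, E, F, G, H, I, J, K, L, N}.
That is 1 component.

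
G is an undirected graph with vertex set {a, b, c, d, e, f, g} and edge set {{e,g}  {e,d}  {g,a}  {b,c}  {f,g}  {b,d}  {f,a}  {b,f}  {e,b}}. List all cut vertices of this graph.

Removing b increases the component count from 1 to 2, so b is a cut vertex.
By contrast removing g leaves 1 component; it is not a cut vertex. No other vertex is a cut vertex either.

b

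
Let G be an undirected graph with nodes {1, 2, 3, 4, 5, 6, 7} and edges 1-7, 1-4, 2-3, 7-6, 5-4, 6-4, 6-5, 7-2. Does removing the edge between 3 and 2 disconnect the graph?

Yes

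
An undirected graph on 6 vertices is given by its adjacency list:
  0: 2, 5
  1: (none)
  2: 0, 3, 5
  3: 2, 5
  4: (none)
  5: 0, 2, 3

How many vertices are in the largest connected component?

4

1 is isolated — a component by itself.
4 is isolated — a component by itself.
Starting from 0 we can reach 0, 2, 3, 5. That is one component of size 4.
The largest has 4 vertices.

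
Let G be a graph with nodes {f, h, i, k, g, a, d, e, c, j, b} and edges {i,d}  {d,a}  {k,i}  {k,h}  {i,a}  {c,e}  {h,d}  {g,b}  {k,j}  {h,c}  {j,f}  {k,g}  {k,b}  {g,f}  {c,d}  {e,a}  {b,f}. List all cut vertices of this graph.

Removing k increases the component count from 1 to 2, so k is a cut vertex.
By contrast removing a leaves 1 component; it is not a cut vertex. No other vertex is a cut vertex either.

k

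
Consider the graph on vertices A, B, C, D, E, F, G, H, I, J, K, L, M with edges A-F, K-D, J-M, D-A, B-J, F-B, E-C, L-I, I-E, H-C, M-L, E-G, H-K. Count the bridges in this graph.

1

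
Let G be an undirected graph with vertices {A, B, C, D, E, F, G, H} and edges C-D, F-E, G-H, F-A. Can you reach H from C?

The component containing C is {C, D}, and H is not in it.

No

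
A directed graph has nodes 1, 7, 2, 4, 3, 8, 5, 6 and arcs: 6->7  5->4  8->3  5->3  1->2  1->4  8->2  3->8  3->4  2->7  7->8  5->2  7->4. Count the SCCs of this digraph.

5

{2, 3, 7, 8} are all mutually reachable — one SCC of size 4.
{1} is an SCC by itself.
{5} is an SCC by itself.
{6} is an SCC by itself.
{4} is an SCC by itself.
That gives 5 strongly connected components.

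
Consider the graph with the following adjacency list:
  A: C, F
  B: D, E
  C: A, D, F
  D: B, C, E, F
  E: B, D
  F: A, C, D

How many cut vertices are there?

1

Removing D increases the component count from 1 to 2, so D is a cut vertex.
By contrast removing C leaves 1 component; it is not a cut vertex. No other vertex is a cut vertex either.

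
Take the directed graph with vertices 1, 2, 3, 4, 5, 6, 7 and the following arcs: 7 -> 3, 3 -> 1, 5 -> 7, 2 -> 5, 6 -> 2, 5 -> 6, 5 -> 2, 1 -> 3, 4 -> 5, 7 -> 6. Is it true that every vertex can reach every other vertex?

No

There is no directed path from 3 to 5, so the graph is not strongly connected.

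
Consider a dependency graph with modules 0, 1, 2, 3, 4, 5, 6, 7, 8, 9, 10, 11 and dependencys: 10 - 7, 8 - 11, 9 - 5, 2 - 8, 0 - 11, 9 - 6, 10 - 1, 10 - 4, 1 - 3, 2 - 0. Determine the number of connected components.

3

Starting from 5 we can reach 5, 6, 9. That is one component of size 3.
Starting from 0 we can reach 0, 2, 8, 11. That is one component of size 4.
Starting from 1 we can reach 1, 3, 4, 7, 10. That is one component of size 5.
Total: 3 components.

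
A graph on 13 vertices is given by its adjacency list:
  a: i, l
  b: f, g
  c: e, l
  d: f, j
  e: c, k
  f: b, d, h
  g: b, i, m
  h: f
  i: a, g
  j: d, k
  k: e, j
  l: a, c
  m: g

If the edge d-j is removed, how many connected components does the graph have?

1

d and j are still connected via d-f-b-g-i-a-l-c-e-k-j, so the component count stays at 1.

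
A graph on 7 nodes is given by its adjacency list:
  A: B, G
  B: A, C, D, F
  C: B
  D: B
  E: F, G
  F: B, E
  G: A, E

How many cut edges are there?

2

The edges on the cycle E-G-A-B-F-E are not bridges since each lies on that cycle.
But removing B-C disconnects B from C; removing B-D disconnects B from D — these are bridges.
That makes 2 bridges.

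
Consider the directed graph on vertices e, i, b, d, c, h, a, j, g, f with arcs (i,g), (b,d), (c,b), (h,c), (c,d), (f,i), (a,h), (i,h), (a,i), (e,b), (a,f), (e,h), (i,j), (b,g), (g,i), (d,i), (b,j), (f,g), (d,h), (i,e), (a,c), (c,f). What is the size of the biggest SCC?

{b, c, d, e, f, g, h, i} are all mutually reachable — one SCC of size 8.
{j} is an SCC by itself.
{a} is an SCC by itself.
The largest has 8 vertices.

8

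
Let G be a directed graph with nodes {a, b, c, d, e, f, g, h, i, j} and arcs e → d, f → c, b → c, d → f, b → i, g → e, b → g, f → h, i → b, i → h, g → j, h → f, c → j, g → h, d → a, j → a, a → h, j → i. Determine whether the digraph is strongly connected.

Yes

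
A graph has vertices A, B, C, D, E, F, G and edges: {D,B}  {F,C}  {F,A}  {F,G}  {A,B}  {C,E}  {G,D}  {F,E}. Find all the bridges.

none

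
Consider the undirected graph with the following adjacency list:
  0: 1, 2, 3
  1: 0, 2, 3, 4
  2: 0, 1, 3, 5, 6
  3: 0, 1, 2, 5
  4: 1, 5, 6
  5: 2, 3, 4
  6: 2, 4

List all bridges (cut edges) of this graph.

none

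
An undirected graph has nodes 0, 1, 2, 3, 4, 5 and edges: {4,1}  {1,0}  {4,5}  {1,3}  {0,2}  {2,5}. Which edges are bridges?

1-3

The edges on the cycle 4-1-0-2-5-4 are not bridges since each lies on that cycle.
But removing 1 - 3 disconnects 1 from 3 — this is a bridge.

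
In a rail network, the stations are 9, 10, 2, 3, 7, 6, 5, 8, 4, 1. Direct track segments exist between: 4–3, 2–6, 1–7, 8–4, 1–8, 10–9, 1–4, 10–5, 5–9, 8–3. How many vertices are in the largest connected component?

5

Starting from 2 we can reach 2, 6. That is one component of size 2.
Starting from 5 we can reach 5, 9, 10. That is one component of size 3.
Starting from 1 we can reach 1, 3, 4, 7, 8. That is one component of size 5.
The largest has 5 vertices.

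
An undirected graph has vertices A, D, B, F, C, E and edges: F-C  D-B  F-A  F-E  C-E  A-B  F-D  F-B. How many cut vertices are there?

1

Removing F increases the component count from 1 to 2, so F is a cut vertex.
By contrast removing B leaves 1 component; it is not a cut vertex. No other vertex is a cut vertex either.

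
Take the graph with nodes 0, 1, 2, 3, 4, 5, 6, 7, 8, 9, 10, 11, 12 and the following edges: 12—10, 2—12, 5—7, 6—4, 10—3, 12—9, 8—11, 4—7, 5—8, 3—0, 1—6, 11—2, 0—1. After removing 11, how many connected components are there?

With 11 gone, the remaining components are: {0, 1, 2, 3, 4, 5, 6, 7, 8, 9, 10, 12}.
That is 1 component.

1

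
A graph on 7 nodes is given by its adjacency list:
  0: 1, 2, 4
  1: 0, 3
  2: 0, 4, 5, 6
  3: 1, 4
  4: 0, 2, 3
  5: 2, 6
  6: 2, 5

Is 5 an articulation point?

Deleting 5 leaves 1 component (was 1) (its neighbors 2, 6 remain connected to each other), so 5 is not a cut vertex.

No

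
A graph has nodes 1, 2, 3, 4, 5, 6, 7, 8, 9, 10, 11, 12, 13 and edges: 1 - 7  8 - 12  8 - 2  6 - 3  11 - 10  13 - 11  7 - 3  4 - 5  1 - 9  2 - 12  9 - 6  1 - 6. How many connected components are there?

4

Starting from 4 we can reach 4, 5. That is one component of size 2.
Starting from 2 we can reach 2, 8, 12. That is one component of size 3.
Starting from 10 we can reach 10, 11, 13. That is one component of size 3.
Starting from 1 we can reach 1, 3, 6, 7, 9. That is one component of size 5.
Total: 4 components.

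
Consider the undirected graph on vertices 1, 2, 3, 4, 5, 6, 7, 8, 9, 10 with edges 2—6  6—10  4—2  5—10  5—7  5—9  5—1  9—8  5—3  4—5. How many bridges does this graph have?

The edges on the cycle 4-2-6-10-5-4 are not bridges since each lies on that cycle.
But removing 7—5 disconnects 7 from 5; removing 1—5 disconnects 1 from 5; removing 5—9 disconnects 5 from 9; removing 3—5 disconnects 3 from 5 — these are bridges.
In total 5 edges are bridges.

5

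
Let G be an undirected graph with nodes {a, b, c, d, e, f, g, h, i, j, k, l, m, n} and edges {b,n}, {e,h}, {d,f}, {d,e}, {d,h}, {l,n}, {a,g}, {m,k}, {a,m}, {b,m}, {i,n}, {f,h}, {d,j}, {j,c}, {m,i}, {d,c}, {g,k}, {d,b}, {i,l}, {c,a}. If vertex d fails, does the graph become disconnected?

Yes

Deleting d raises the number of components from 1 to 2, so d is a cut vertex.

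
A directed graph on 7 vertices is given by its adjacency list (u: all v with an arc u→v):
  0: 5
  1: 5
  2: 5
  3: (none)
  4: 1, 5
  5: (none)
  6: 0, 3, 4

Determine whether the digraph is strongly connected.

No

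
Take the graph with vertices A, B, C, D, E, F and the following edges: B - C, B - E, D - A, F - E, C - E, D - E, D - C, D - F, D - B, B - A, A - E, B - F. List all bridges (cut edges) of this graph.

none

The edges on the cycle D-B-F-D are not bridges since each lies on that cycle.
Every edge lies on some cycle, so there are no bridges.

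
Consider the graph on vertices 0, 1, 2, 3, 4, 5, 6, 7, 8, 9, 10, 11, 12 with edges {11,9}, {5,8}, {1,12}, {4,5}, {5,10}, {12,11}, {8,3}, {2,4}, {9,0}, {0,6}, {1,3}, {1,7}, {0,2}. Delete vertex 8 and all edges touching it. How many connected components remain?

With 8 gone, the remaining components are: {0, 1, 2, 3, 4, 5, 6, 7, 9, 10, 11, 12}.
That is 1 component.

1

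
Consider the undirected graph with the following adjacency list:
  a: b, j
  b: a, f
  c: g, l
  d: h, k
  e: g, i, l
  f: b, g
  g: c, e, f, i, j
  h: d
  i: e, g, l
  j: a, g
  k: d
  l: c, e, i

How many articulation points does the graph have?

Removing d increases the component count from 2 to 3, so d is a cut vertex.
Removing g increases the component count from 2 to 3, so g is a cut vertex.
By contrast removing j leaves 2 components; it is not a cut vertex. No other vertex is a cut vertex either.

2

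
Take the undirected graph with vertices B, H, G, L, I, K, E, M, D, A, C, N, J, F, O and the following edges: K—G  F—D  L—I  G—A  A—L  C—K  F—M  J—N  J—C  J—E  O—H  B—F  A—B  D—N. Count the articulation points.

4

Removing A increases the component count from 2 to 3, so A is a cut vertex.
Removing F increases the component count from 2 to 3, so F is a cut vertex.
Removing J increases the component count from 2 to 3, so J is a cut vertex.
Likewise L is a cut vertex.
By contrast removing O leaves 2 components; it is not a cut vertex. No other vertex is a cut vertex either.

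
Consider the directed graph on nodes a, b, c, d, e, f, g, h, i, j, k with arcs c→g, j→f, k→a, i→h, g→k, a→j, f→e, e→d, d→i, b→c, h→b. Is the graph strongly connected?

Yes

From e we can reach every vertex (a, b, c, d, e, f, g, h, i, j, k), and every vertex can reach e (a, b, c, d, e, f, g, h, i, j, k). So the whole graph is one strongly connected component.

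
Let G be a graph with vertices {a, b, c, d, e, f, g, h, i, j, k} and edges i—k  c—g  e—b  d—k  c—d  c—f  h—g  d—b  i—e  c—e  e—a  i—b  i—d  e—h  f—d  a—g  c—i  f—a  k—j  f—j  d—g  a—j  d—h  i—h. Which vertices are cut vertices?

none

Removing c, for instance, still leaves 1 component. No single vertex removal increases the component count — the graph has no articulation points.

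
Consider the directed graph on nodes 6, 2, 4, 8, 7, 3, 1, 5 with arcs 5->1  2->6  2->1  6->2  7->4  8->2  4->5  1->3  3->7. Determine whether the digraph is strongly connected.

There is no directed path from 2 to 8, so the graph is not strongly connected.

No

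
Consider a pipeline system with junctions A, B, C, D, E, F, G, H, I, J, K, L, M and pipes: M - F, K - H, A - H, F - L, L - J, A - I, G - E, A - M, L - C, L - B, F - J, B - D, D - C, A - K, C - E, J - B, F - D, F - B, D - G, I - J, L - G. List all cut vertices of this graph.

A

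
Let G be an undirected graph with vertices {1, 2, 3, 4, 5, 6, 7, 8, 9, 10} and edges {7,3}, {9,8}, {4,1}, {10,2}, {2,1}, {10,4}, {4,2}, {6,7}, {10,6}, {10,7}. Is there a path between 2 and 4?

Yes

From 2 we can reach 1, 2, 3, 4, 6, 7, 10, which includes 4.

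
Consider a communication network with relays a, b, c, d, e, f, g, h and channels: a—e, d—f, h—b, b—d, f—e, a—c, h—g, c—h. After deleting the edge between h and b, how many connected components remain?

1

h and b are still connected via h-c-a-e-f-d-b, so the component count stays at 1.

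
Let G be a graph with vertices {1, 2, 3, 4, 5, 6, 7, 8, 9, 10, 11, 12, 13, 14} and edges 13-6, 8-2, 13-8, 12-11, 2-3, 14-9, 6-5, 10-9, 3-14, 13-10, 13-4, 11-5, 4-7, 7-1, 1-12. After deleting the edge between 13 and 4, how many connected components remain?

13 and 4 are still connected via 13-6-5-11-12-1-7-4, so the component count stays at 1.

1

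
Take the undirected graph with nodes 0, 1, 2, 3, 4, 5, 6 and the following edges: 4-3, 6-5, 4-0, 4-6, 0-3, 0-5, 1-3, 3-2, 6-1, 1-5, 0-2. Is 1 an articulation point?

Deleting 1 leaves 1 component (was 1) (its neighbors 3, 5, 6 remain connected to each other), so 1 is not a cut vertex.

No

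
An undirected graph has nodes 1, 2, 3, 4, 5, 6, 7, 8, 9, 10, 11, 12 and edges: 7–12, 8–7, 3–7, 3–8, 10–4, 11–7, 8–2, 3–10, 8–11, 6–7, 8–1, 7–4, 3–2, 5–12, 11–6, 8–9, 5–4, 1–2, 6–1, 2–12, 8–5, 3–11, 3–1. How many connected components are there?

Starting from 1 we can reach 1, 2, 3, 4, 5, 6, 7, 8, 9, 10, 11, 12. That is one component of size 12.
Total: 1 component.

1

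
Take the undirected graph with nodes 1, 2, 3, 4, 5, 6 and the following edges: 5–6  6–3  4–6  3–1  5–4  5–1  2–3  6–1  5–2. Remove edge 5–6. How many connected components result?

1

5 and 6 are still connected via 5-4-6, so the component count stays at 1.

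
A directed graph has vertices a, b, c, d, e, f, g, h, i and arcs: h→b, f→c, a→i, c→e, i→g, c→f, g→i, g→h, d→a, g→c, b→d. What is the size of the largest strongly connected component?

{a, b, d, g, h, i} are all mutually reachable — one SCC of size 6.
{c, f} are all mutually reachable — one SCC of size 2.
{e} is an SCC by itself.
The largest has 6 vertices.

6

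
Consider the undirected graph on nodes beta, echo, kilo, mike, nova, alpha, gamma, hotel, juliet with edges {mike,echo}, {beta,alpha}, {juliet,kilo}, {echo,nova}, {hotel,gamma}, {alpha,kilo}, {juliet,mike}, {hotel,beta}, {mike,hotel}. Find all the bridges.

The edges on the cycle juliet-mike-hotel-beta-alpha-kilo-juliet are not bridges since each lies on that cycle.
But removing mike - echo disconnects mike from echo; removing nova - echo disconnects nova from echo; removing hotel - gamma disconnects hotel from gamma — these are bridges.

echo-mike, echo-nova, gamma-hotel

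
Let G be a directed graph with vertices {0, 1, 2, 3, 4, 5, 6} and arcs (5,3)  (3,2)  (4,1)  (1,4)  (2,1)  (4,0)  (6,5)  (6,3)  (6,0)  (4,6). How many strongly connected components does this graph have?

2

{1, 2, 3, 4, 5, 6} are all mutually reachable — one SCC of size 6.
{0} is an SCC by itself.
That gives 2 strongly connected components.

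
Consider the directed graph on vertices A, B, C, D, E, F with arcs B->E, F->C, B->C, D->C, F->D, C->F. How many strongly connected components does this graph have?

{C, D, F} are all mutually reachable — one SCC of size 3.
{B} is an SCC by itself.
{E} is an SCC by itself.
{A} is an SCC by itself.
That gives 4 strongly connected components.

4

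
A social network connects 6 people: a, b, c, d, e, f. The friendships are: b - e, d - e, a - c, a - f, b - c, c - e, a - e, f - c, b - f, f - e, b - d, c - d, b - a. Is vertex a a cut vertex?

Deleting a leaves 1 component (was 1) (its neighbors b, c, e, f remain connected to each other), so a is not a cut vertex.

No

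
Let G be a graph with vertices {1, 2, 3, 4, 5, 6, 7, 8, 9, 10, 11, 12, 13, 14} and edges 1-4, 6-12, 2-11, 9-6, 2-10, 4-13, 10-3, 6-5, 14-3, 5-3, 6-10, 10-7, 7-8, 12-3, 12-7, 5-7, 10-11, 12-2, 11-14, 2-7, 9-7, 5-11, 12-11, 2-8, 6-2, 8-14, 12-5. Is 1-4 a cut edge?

Yes

Removing 1-4 leaves no path between 1 and 4: the component count goes from 2 to 3. So it is a bridge.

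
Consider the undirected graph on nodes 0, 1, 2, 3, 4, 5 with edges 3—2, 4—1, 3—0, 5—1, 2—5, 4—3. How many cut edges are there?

1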